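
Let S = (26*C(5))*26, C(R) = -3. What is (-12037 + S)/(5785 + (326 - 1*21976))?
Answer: 2813/3173 ≈ 0.88654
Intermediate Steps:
S = -2028 (S = (26*(-3))*26 = -78*26 = -2028)
(-12037 + S)/(5785 + (326 - 1*21976)) = (-12037 - 2028)/(5785 + (326 - 1*21976)) = -14065/(5785 + (326 - 21976)) = -14065/(5785 - 21650) = -14065/(-15865) = -14065*(-1/15865) = 2813/3173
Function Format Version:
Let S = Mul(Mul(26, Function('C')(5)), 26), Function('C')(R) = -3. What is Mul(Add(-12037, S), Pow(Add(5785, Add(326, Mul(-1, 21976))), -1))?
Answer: Rational(2813, 3173) ≈ 0.88654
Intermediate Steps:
S = -2028 (S = Mul(Mul(26, -3), 26) = Mul(-78, 26) = -2028)
Mul(Add(-12037, S), Pow(Add(5785, Add(326, Mul(-1, 21976))), -1)) = Mul(Add(-12037, -2028), Pow(Add(5785, Add(326, Mul(-1, 21976))), -1)) = Mul(-14065, Pow(Add(5785, Add(326, -21976)), -1)) = Mul(-14065, Pow(Add(5785, -21650), -1)) = Mul(-14065, Pow(-15865, -1)) = Mul(-14065, Rational(-1, 15865)) = Rational(2813, 3173)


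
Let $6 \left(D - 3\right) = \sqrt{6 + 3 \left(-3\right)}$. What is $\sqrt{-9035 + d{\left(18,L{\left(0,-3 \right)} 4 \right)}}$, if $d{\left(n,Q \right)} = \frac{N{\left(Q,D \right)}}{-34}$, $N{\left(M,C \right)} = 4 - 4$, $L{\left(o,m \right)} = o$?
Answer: $i \sqrt{9035} \approx 95.053 i$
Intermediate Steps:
$D = 3 + \frac{i \sqrt{3}}{6}$ ($D = 3 + \frac{\sqrt{6 + 3 \left(-3\right)}}{6} = 3 + \frac{\sqrt{6 - 9}}{6} = 3 + \frac{\sqrt{-3}}{6} = 3 + \frac{i \sqrt{3}}{6} \approx 3.0 + 0.28868 i$)
$N{\left(M,C \right)} = 0$ ($N{\left(M,C \right)} = 4 - 4 = 0$)
$d{\left(n,Q \right)} = 0$ ($d{\left(n,Q \right)} = \frac{0}{-34} = 0 \left(- \frac{1}{34}\right) = 0$)
$\sqrt{-9035 + d{\left(18,L{\left(0,-3 \right)} 4 \right)}} = \sqrt{-9035 + 0} = \sqrt{-9035} = i \sqrt{9035}$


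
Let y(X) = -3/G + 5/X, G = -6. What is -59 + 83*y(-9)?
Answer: -1145/18 ≈ -63.611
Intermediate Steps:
y(X) = 1/2 + 5/X (y(X) = -3/(-6) + 5/X = -3*(-1/6) + 5/X = 1/2 + 5/X)
-59 + 83*y(-9) = -59 + 83*((1/2)*(10 - 9)/(-9)) = -59 + 83*((1/2)*(-1/9)*1) = -59 + 83*(-1/18) = -59 - 83/18 = -1145/18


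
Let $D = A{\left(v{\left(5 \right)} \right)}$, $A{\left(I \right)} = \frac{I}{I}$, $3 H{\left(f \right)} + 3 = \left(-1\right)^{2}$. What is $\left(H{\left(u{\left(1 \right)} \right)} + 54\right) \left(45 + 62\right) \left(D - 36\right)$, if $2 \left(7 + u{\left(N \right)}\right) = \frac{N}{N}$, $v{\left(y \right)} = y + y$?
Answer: $- \frac{599200}{3} \approx -1.9973 \cdot 10^{5}$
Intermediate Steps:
$v{\left(y \right)} = 2 y$
$u{\left(N \right)} = - \frac{13}{2}$ ($u{\left(N \right)} = -7 + \frac{N \frac{1}{N}}{2} = -7 + \frac{1}{2} \cdot 1 = -7 + \frac{1}{2} = - \frac{13}{2}$)
$H{\left(f \right)} = - \frac{2}{3}$ ($H{\left(f \right)} = -1 + \frac{\left(-1\right)^{2}}{3} = -1 + \frac{1}{3} \cdot 1 = -1 + \frac{1}{3} = - \frac{2}{3}$)
$A{\left(I \right)} = 1$
$D = 1$
$\left(H{\left(u{\left(1 \right)} \right)} + 54\right) \left(45 + 62\right) \left(D - 36\right) = \left(- \frac{2}{3} + 54\right) \left(45 + 62\right) \left(1 - 36\right) = \frac{160}{3} \cdot 107 \left(-35\right) = \frac{17120}{3} \left(-35\right) = - \frac{599200}{3}$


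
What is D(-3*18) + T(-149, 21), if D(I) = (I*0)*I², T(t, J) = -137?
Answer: -137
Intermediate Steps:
D(I) = 0 (D(I) = 0*I² = 0)
D(-3*18) + T(-149, 21) = 0 - 137 = -137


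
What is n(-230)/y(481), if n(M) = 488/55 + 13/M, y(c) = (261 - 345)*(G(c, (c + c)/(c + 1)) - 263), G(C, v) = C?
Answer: -1487/3088624 ≈ -0.00048144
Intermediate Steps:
y(c) = 22092 - 84*c (y(c) = (261 - 345)*(c - 263) = -84*(-263 + c) = 22092 - 84*c)
n(M) = 488/55 + 13/M (n(M) = 488*(1/55) + 13/M = 488/55 + 13/M)
n(-230)/y(481) = (488/55 + 13/(-230))/(22092 - 84*481) = (488/55 + 13*(-1/230))/(22092 - 40404) = (488/55 - 13/230)/(-18312) = (4461/506)*(-1/18312) = -1487/3088624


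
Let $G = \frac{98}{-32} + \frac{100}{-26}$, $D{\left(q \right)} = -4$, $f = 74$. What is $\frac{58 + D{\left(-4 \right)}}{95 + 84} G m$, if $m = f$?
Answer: $- \frac{1435563}{9308} \approx -154.23$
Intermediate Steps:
$m = 74$
$G = - \frac{1437}{208}$ ($G = 98 \left(- \frac{1}{32}\right) + 100 \left(- \frac{1}{26}\right) = - \frac{49}{16} - \frac{50}{13} = - \frac{1437}{208} \approx -6.9087$)
$\frac{58 + D{\left(-4 \right)}}{95 + 84} G m = \frac{58 - 4}{95 + 84} \left(- \frac{1437}{208}\right) 74 = \frac{54}{179} \left(- \frac{1437}{208}\right) 74 = \left(- \frac{38799}{18616}\right) 74 = - \frac{1435563}{9308}$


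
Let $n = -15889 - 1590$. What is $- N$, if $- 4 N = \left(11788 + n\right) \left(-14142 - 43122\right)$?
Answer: $81472356$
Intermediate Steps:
$n = -17479$ ($n = -15889 - 1590 = -17479$)
$N = -81472356$ ($N = - \frac{\left(11788 - 17479\right) \left(-14142 - 43122\right)}{4} = - \frac{\left(-5691\right) \left(-57264\right)}{4} = \left(- \frac{1}{4}\right) 325889424 = -81472356$)
$- N = \left(-1\right) \left(-81472356\right) = 81472356$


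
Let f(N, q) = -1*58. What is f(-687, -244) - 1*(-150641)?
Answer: 150583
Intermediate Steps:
f(N, q) = -58
f(-687, -244) - 1*(-150641) = -58 - 1*(-150641) = -58 + 150641 = 150583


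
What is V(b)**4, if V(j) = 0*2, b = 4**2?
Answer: 0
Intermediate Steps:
b = 16
V(j) = 0
V(b)**4 = 0**4 = 0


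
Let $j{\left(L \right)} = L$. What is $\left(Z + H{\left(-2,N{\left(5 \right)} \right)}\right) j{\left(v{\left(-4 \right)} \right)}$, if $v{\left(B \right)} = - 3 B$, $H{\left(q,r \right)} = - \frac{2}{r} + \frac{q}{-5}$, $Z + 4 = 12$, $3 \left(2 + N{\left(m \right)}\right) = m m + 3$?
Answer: $\frac{5364}{55} \approx 97.527$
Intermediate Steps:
$N{\left(m \right)} = -1 + \frac{m^{2}}{3}$ ($N{\left(m \right)} = -2 + \frac{m m + 3}{3} = -2 + \frac{m^{2} + 3}{3} = -2 + \frac{3 + m^{2}}{3} = -2 + \left(1 + \frac{m^{2}}{3}\right) = -1 + \frac{m^{2}}{3}$)
$Z = 8$ ($Z = -4 + 12 = 8$)
$H{\left(q,r \right)} = - \frac{2}{r} - \frac{q}{5}$ ($H{\left(q,r \right)} = - \frac{2}{r} + q \left(- \frac{1}{5}\right) = - \frac{2}{r} - \frac{q}{5}$)
$\left(Z + H{\left(-2,N{\left(5 \right)} \right)}\right) j{\left(v{\left(-4 \right)} \right)} = \left(8 - \left(- \frac{2}{5} + \frac{2}{-1 + \frac{5^{2}}{3}}\right)\right) \left(\left(-3\right) \left(-4\right)\right) = \left(8 + \left(- \frac{2}{-1 + \frac{1}{3} \cdot 25} + \frac{2}{5}\right)\right) 12 = \left(8 + \left(- \frac{2}{-1 + \frac{25}{3}} + \frac{2}{5}\right)\right) 12 = \left(8 + \left(- \frac{2}{\frac{22}{3}} + \frac{2}{5}\right)\right) 12 = \left(8 + \left(\left(-2\right) \frac{3}{22} + \frac{2}{5}\right)\right) 12 = \left(8 + \left(- \frac{3}{11} + \frac{2}{5}\right)\right) 12 = \left(8 + \frac{7}{55}\right) 12 = \frac{447}{55} \cdot 12 = \frac{5364}{55}$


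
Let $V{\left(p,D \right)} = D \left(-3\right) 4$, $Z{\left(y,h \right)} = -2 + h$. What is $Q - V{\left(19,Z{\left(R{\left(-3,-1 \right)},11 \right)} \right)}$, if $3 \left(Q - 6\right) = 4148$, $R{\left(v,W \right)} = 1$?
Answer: $\frac{4490}{3} \approx 1496.7$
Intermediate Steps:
$V{\left(p,D \right)} = - 12 D$ ($V{\left(p,D \right)} = - 3 D 4 = - 12 D$)
$Q = \frac{4166}{3}$ ($Q = 6 + \frac{1}{3} \cdot 4148 = 6 + \frac{4148}{3} = \frac{4166}{3} \approx 1388.7$)
$Q - V{\left(19,Z{\left(R{\left(-3,-1 \right)},11 \right)} \right)} = \frac{4166}{3} - - 12 \left(-2 + 11\right) = \frac{4166}{3} - \left(-12\right) 9 = \frac{4166}{3} - -108 = \frac{4166}{3} + 108 = \frac{4490}{3}$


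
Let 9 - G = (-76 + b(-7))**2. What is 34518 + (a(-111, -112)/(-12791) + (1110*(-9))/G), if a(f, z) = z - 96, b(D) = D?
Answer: 303778501057/8800208 ≈ 34519.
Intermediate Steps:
a(f, z) = -96 + z
G = -6880 (G = 9 - (-76 - 7)**2 = 9 - 1*(-83)**2 = 9 - 1*6889 = 9 - 6889 = -6880)
34518 + (a(-111, -112)/(-12791) + (1110*(-9))/G) = 34518 + ((-96 - 112)/(-12791) + (1110*(-9))/(-6880)) = 34518 + (-208*(-1/12791) - 9990*(-1/6880)) = 34518 + (208/12791 + 999/688) = 34518 + 12921313/8800208 = 303778501057/8800208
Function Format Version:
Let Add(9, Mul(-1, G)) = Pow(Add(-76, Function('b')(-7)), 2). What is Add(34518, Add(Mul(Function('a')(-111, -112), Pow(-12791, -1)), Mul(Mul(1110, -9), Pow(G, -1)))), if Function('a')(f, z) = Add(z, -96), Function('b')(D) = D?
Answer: Rational(303778501057, 8800208) ≈ 34519.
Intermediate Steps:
Function('a')(f, z) = Add(-96, z)
G = -6880 (G = Add(9, Mul(-1, Pow(Add(-76, -7), 2))) = Add(9, Mul(-1, Pow(-83, 2))) = Add(9, Mul(-1, 6889)) = Add(9, -6889) = -6880)
Add(34518, Add(Mul(Function('a')(-111, -112), Pow(-12791, -1)), Mul(Mul(1110, -9), Pow(G, -1)))) = Add(34518, Add(Mul(Add(-96, -112), Pow(-12791, -1)), Mul(Mul(1110, -9), Pow(-6880, -1)))) = Add(34518, Add(Mul(-208, Rational(-1, 12791)), Mul(-9990, Rational(-1, 6880)))) = Add(34518, Add(Rational(208, 12791), Rational(999, 688))) = Add(34518, Rational(12921313, 8800208)) = Rational(303778501057, 8800208)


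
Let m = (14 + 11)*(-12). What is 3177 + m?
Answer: 2877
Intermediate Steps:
m = -300 (m = 25*(-12) = -300)
3177 + m = 3177 - 300 = 2877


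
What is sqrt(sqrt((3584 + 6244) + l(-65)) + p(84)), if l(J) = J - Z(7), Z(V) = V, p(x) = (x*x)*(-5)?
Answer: sqrt(-35280 + 6*sqrt(271)) ≈ 187.57*I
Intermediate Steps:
p(x) = -5*x**2 (p(x) = x**2*(-5) = -5*x**2)
l(J) = -7 + J (l(J) = J - 1*7 = J - 7 = -7 + J)
sqrt(sqrt((3584 + 6244) + l(-65)) + p(84)) = sqrt(sqrt((3584 + 6244) + (-7 - 65)) - 5*84**2) = sqrt(sqrt(9828 - 72) - 5*7056) = sqrt(sqrt(9756) - 35280) = sqrt(6*sqrt(271) - 35280) = sqrt(-35280 + 6*sqrt(271))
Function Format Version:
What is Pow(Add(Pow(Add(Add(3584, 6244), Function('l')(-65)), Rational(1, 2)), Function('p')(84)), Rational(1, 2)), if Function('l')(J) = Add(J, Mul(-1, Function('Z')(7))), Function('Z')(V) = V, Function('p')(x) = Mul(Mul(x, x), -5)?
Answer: Pow(Add(-35280, Mul(6, Pow(271, Rational(1, 2)))), Rational(1, 2)) ≈ Mul(187.57, I)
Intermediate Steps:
Function('p')(x) = Mul(-5, Pow(x, 2)) (Function('p')(x) = Mul(Pow(x, 2), -5) = Mul(-5, Pow(x, 2)))
Function('l')(J) = Add(-7, J) (Function('l')(J) = Add(J, Mul(-1, 7)) = Add(J, -7) = Add(-7, J))
Pow(Add(Pow(Add(Add(3584, 6244), Function('l')(-65)), Rational(1, 2)), Function('p')(84)), Rational(1, 2)) = Pow(Add(Pow(Add(Add(3584, 6244), Add(-7, -65)), Rational(1, 2)), Mul(-5, Pow(84, 2))), Rational(1, 2)) = Pow(Add(Pow(Add(9828, -72), Rational(1, 2)), Mul(-5, 7056)), Rational(1, 2)) = Pow(Add(Pow(9756, Rational(1, 2)), -35280), Rational(1, 2)) = Pow(Add(Mul(6, Pow(271, Rational(1, 2))), -35280), Rational(1, 2)) = Pow(Add(-35280, Mul(6, Pow(271, Rational(1, 2)))), Rational(1, 2))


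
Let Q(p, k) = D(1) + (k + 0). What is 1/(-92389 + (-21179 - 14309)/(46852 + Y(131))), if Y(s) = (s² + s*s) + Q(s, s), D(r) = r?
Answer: -40653/3755907761 ≈ -1.0824e-5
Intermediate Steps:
Q(p, k) = 1 + k (Q(p, k) = 1 + (k + 0) = 1 + k)
Y(s) = 1 + s + 2*s² (Y(s) = (s² + s*s) + (1 + s) = (s² + s²) + (1 + s) = 2*s² + (1 + s) = 1 + s + 2*s²)
1/(-92389 + (-21179 - 14309)/(46852 + Y(131))) = 1/(-92389 + (-21179 - 14309)/(46852 + (1 + 131 + 2*131²))) = 1/(-92389 - 35488/(46852 + (1 + 131 + 2*17161))) = 1/(-92389 - 35488/(46852 + (1 + 131 + 34322))) = 1/(-92389 - 35488/(46852 + 34454)) = 1/(-92389 - 35488/81306) = 1/(-92389 - 35488*1/81306) = 1/(-92389 - 17744/40653) = 1/(-3755907761/40653) = -40653/3755907761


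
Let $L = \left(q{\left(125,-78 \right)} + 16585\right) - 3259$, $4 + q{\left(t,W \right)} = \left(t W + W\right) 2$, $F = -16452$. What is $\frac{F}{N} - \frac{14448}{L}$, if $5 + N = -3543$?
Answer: $\frac{19433559}{2809129} \approx 6.918$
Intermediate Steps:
$N = -3548$ ($N = -5 - 3543 = -3548$)
$q{\left(t,W \right)} = -4 + 2 W + 2 W t$ ($q{\left(t,W \right)} = -4 + \left(t W + W\right) 2 = -4 + \left(W t + W\right) 2 = -4 + \left(W + W t\right) 2 = -4 + \left(2 W + 2 W t\right) = -4 + 2 W + 2 W t$)
$L = -6334$ ($L = \left(\left(-4 + 2 \left(-78\right) + 2 \left(-78\right) 125\right) + 16585\right) - 3259 = \left(\left(-4 - 156 - 19500\right) + 16585\right) - 3259 = \left(-19660 + 16585\right) - 3259 = -3075 - 3259 = -6334$)
$\frac{F}{N} - \frac{14448}{L} = - \frac{16452}{-3548} - \frac{14448}{-6334} = \left(-16452\right) \left(- \frac{1}{3548}\right) - - \frac{7224}{3167} = \frac{4113}{887} + \frac{7224}{3167} = \frac{19433559}{2809129}$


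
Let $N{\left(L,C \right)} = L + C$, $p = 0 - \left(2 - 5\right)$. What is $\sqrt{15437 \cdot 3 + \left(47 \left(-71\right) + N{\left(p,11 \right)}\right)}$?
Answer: $2 \sqrt{10747} \approx 207.34$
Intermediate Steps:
$p = 3$ ($p = 0 - \left(2 - 5\right) = 0 - -3 = 0 + 3 = 3$)
$N{\left(L,C \right)} = C + L$
$\sqrt{15437 \cdot 3 + \left(47 \left(-71\right) + N{\left(p,11 \right)}\right)} = \sqrt{15437 \cdot 3 + \left(47 \left(-71\right) + \left(11 + 3\right)\right)} = \sqrt{46311 + \left(-3337 + 14\right)} = \sqrt{46311 - 3323} = \sqrt{42988} = 2 \sqrt{10747}$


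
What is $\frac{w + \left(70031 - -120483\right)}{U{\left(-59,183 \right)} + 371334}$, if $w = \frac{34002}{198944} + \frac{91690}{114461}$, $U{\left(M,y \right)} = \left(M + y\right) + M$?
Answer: $\frac{2169139570619429}{4228624443804208} \approx 0.51297$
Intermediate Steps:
$U{\left(M,y \right)} = y + 2 M$
$w = \frac{11066539141}{11385664592}$ ($w = 34002 \cdot \frac{1}{198944} + 91690 \cdot \frac{1}{114461} = \frac{17001}{99472} + \frac{91690}{114461} = \frac{11066539141}{11385664592} \approx 0.97197$)
$\frac{w + \left(70031 - -120483\right)}{U{\left(-59,183 \right)} + 371334} = \frac{\frac{11066539141}{11385664592} + \left(70031 - -120483\right)}{\left(183 + 2 \left(-59\right)\right) + 371334} = \frac{\frac{11066539141}{11385664592} + \left(70031 + 120483\right)}{\left(183 - 118\right) + 371334} = \frac{\frac{11066539141}{11385664592} + 190514}{65 + 371334} = \frac{2169139570619429}{11385664592 \cdot 371399} = \frac{2169139570619429}{11385664592} \cdot \frac{1}{371399} = \frac{2169139570619429}{4228624443804208}$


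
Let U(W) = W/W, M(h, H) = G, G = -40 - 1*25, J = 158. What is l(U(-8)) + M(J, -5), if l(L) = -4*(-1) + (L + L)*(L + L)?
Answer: -57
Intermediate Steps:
G = -65 (G = -40 - 25 = -65)
M(h, H) = -65
U(W) = 1
l(L) = 4 + 4*L² (l(L) = 4 + (2*L)*(2*L) = 4 + 4*L²)
l(U(-8)) + M(J, -5) = (4 + 4*1²) - 65 = (4 + 4*1) - 65 = (4 + 4) - 65 = 8 - 65 = -57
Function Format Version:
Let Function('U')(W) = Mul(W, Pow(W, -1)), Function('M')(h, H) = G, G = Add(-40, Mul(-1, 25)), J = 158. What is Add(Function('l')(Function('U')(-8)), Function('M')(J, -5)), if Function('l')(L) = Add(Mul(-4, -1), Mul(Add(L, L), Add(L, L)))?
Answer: -57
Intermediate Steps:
G = -65 (G = Add(-40, -25) = -65)
Function('M')(h, H) = -65
Function('U')(W) = 1
Function('l')(L) = Add(4, Mul(4, Pow(L, 2))) (Function('l')(L) = Add(4, Mul(Mul(2, L), Mul(2, L))) = Add(4, Mul(4, Pow(L, 2))))
Add(Function('l')(Function('U')(-8)), Function('M')(J, -5)) = Add(Add(4, Mul(4, Pow(1, 2))), -65) = Add(Add(4, Mul(4, 1)), -65) = Add(Add(4, 4), -65) = Add(8, -65) = -57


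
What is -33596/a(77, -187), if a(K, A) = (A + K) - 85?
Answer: 33596/195 ≈ 172.29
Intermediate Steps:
a(K, A) = -85 + A + K
-33596/a(77, -187) = -33596/(-85 - 187 + 77) = -33596/(-195) = -33596*(-1/195) = 33596/195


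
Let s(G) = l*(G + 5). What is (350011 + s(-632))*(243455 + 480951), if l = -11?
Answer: 258546296648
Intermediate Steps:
s(G) = -55 - 11*G (s(G) = -11*(G + 5) = -11*(5 + G) = -55 - 11*G)
(350011 + s(-632))*(243455 + 480951) = (350011 + (-55 - 11*(-632)))*(243455 + 480951) = (350011 + (-55 + 6952))*724406 = (350011 + 6897)*724406 = 356908*724406 = 258546296648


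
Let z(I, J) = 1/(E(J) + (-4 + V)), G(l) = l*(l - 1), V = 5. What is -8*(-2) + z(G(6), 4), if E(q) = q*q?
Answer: 273/17 ≈ 16.059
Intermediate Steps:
E(q) = q²
G(l) = l*(-1 + l)
z(I, J) = 1/(1 + J²) (z(I, J) = 1/(J² + (-4 + 5)) = 1/(J² + 1) = 1/(1 + J²))
-8*(-2) + z(G(6), 4) = -8*(-2) + 1/(1 + 4²) = 16 + 1/(1 + 16) = 16 + 1/17 = 273/17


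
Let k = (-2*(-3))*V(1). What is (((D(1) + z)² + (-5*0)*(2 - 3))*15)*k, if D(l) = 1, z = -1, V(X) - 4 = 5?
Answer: 0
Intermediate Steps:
V(X) = 9 (V(X) = 4 + 5 = 9)
k = 54 (k = -2*(-3)*9 = 6*9 = 54)
(((D(1) + z)² + (-5*0)*(2 - 3))*15)*k = (((1 - 1)² + (-5*0)*(2 - 3))*15)*54 = ((0² + 0*(-1))*15)*54 = ((0 + 0)*15)*54 = (0*15)*54 = 0*54 = 0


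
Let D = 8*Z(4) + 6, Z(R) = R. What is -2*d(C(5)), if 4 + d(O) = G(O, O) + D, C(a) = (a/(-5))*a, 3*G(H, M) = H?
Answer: -194/3 ≈ -64.667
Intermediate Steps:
G(H, M) = H/3
C(a) = -a²/5 (C(a) = (-a/5)*a = -a²/5)
D = 38 (D = 8*4 + 6 = 32 + 6 = 38)
d(O) = 34 + O/3 (d(O) = -4 + (O/3 + 38) = -4 + (38 + O/3) = 34 + O/3)
-2*d(C(5)) = -2*(34 + (-⅕*5²)/3) = -2*(34 + (-⅕*25)/3) = -2*(34 + (⅓)*(-5)) = -2*(34 - 5/3) = -2*97/3 = -194/3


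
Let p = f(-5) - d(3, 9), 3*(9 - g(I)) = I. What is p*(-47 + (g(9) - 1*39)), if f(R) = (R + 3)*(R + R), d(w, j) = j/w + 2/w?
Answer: -3920/3 ≈ -1306.7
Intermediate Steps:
g(I) = 9 - I/3
d(w, j) = 2/w + j/w
f(R) = 2*R*(3 + R) (f(R) = (3 + R)*(2*R) = 2*R*(3 + R))
p = 49/3 (p = 2*(-5)*(3 - 5) - (2 + 9)/3 = 2*(-5)*(-2) - 11/3 = 20 - 1*11/3 = 20 - 11/3 = 49/3 ≈ 16.333)
p*(-47 + (g(9) - 1*39)) = 49*(-47 + ((9 - ⅓*9) - 1*39))/3 = 49*(-47 + ((9 - 3) - 39))/3 = 49*(-47 + (6 - 39))/3 = 49*(-47 - 33)/3 = (49/3)*(-80) = -3920/3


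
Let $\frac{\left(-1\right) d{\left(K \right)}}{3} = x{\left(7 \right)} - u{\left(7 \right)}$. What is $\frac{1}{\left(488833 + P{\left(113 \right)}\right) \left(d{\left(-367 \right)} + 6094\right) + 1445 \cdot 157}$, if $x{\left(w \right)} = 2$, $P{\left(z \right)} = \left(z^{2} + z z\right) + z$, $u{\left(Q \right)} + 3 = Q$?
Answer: $\frac{1}{3138579265} \approx 3.1862 \cdot 10^{-10}$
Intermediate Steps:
$u{\left(Q \right)} = -3 + Q$
$P{\left(z \right)} = z + 2 z^{2}$ ($P{\left(z \right)} = \left(z^{2} + z^{2}\right) + z = 2 z^{2} + z = z + 2 z^{2}$)
$d{\left(K \right)} = 6$ ($d{\left(K \right)} = - 3 \left(2 - \left(-3 + 7\right)\right) = - 3 \left(2 - 4\right) = \left(-3\right) \left(-2\right) = 6$)
$\frac{1}{\left(488833 + P{\left(113 \right)}\right) \left(d{\left(-367 \right)} + 6094\right) + 1445 \cdot 157} = \frac{1}{\left(488833 + 113 \left(1 + 2 \cdot 113\right)\right) \left(6 + 6094\right) + 1445 \cdot 157} = \frac{1}{\left(488833 + 113 \left(1 + 226\right)\right) 6100 + 226865} = \frac{1}{\left(488833 + 113 \cdot 227\right) 6100 + 226865} = \frac{1}{\left(488833 + 25651\right) 6100 + 226865} = \frac{1}{514484 \cdot 6100 + 226865} = \frac{1}{3138352400 + 226865} = \frac{1}{3138579265}$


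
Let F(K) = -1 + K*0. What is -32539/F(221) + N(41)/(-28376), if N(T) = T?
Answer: 923326623/28376 ≈ 32539.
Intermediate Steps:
F(K) = -1 (F(K) = -1 + 0 = -1)
-32539/F(221) + N(41)/(-28376) = -32539/(-1) + 41/(-28376) = -32539*(-1) + 41*(-1/28376) = 32539 - 41/28376 = 923326623/28376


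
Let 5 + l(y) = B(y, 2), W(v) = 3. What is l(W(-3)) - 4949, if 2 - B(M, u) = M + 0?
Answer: -4955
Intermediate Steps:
B(M, u) = 2 - M (B(M, u) = 2 - (M + 0) = 2 - M)
l(y) = -3 - y (l(y) = -5 + (2 - y) = -3 - y)
l(W(-3)) - 4949 = (-3 - 1*3) - 4949 = (-3 - 3) - 4949 = -6 - 4949 = -4955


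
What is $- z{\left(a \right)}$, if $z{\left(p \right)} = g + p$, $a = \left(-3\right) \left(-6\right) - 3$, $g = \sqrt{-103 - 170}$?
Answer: $-15 - i \sqrt{273} \approx -15.0 - 16.523 i$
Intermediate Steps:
$g = i \sqrt{273}$ ($g = \sqrt{-103 - 170} = \sqrt{-273} = i \sqrt{273} \approx 16.523 i$)
$a = 15$ ($a = 18 - 3 = 15$)
$z{\left(p \right)} = p + i \sqrt{273}$ ($z{\left(p \right)} = i \sqrt{273} + p = p + i \sqrt{273}$)
$- z{\left(a \right)} = - (15 + i \sqrt{273}) = -15 - i \sqrt{273}$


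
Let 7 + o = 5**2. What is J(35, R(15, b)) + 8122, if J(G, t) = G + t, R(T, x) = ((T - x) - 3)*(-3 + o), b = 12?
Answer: 8157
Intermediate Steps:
o = 18 (o = -7 + 5**2 = -7 + 25 = 18)
R(T, x) = -45 - 15*x + 15*T (R(T, x) = ((T - x) - 3)*(-3 + 18) = (-3 + T - x)*15 = -45 - 15*x + 15*T)
J(35, R(15, b)) + 8122 = (35 + (-45 - 15*12 + 15*15)) + 8122 = (35 + (-45 - 180 + 225)) + 8122 = (35 + 0) + 8122 = 35 + 8122 = 8157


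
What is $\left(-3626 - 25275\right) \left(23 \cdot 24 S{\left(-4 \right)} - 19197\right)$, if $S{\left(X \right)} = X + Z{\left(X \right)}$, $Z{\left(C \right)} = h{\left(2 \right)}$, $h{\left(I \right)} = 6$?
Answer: $522905793$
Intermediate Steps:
$Z{\left(C \right)} = 6$
$S{\left(X \right)} = 6 + X$ ($S{\left(X \right)} = X + 6 = 6 + X$)
$\left(-3626 - 25275\right) \left(23 \cdot 24 S{\left(-4 \right)} - 19197\right) = \left(-3626 - 25275\right) \left(23 \cdot 24 \left(6 - 4\right) - 19197\right) = - 28901 \left(552 \cdot 2 - 19197\right) = - 28901 \left(1104 - 19197\right) = \left(-28901\right) \left(-18093\right) = 522905793$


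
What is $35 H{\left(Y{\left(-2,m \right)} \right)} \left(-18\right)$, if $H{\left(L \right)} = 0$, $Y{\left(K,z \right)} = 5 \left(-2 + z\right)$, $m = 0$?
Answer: $0$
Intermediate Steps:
$Y{\left(K,z \right)} = -10 + 5 z$
$35 H{\left(Y{\left(-2,m \right)} \right)} \left(-18\right) = 35 \cdot 0 \left(-18\right) = 0 \left(-18\right) = 0$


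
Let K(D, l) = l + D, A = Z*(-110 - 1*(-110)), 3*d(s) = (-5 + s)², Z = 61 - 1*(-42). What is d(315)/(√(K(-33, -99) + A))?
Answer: -48050*I*√33/99 ≈ -2788.1*I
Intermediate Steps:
Z = 103 (Z = 61 + 42 = 103)
d(s) = (-5 + s)²/3
A = 0 (A = 103*(-110 - 1*(-110)) = 103*(-110 + 110) = 103*0 = 0)
K(D, l) = D + l
d(315)/(√(K(-33, -99) + A)) = ((-5 + 315)²/3)/(√((-33 - 99) + 0)) = ((⅓)*310²)/(√(-132 + 0)) = ((⅓)*96100)/(√(-132)) = 96100/(3*((2*I*√33))) = 96100*(-I*√33/66)/3 = -48050*I*√33/99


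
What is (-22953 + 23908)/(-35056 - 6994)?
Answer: -191/8410 ≈ -0.022711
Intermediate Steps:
(-22953 + 23908)/(-35056 - 6994) = 955/(-42050) = 955*(-1/42050) = -191/8410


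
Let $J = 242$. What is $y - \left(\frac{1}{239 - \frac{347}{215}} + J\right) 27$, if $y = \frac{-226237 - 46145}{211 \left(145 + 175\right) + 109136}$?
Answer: $- \frac{14731643774037}{2254042232} \approx -6535.7$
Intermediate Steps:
$y = - \frac{136191}{88328}$ ($y = - \frac{272382}{211 \cdot 320 + 109136} = - \frac{272382}{67520 + 109136} = - \frac{272382}{176656} = \left(-272382\right) \frac{1}{176656} = - \frac{136191}{88328} \approx -1.5419$)
$y - \left(\frac{1}{239 - \frac{347}{215}} + J\right) 27 = - \frac{136191}{88328} - \left(\frac{1}{239 - \frac{347}{215}} + 242\right) 27 = - \frac{136191}{88328} - \left(\frac{1}{\frac{51038}{215}} + 242\right) 27 = - \frac{136191}{88328} - \left(\frac{215}{51038} + 242\right) 27 = - \frac{136191}{88328} - \frac{12351411}{51038} \cdot 27 = - \frac{136191}{88328} - \frac{333488097}{51038} = - \frac{14731643774037}{2254042232}$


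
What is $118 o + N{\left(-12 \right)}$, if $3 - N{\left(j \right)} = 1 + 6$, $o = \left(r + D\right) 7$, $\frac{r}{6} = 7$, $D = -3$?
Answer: $32210$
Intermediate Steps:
$r = 42$ ($r = 6 \cdot 7 = 42$)
$o = 273$ ($o = \left(42 - 3\right) 7 = 39 \cdot 7 = 273$)
$N{\left(j \right)} = -4$ ($N{\left(j \right)} = 3 - \left(1 + 6\right) = 3 - 7 = -4$)
$118 o + N{\left(-12 \right)} = 118 \cdot 273 - 4 = 32214 - 4 = 32210$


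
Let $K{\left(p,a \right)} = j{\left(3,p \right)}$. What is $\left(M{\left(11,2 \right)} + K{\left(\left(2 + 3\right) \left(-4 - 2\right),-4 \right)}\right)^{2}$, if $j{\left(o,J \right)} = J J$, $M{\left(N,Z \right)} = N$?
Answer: $829921$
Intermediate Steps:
$j{\left(o,J \right)} = J^{2}$
$K{\left(p,a \right)} = p^{2}$
$\left(M{\left(11,2 \right)} + K{\left(\left(2 + 3\right) \left(-4 - 2\right),-4 \right)}\right)^{2} = \left(11 + \left(\left(2 + 3\right) \left(-4 - 2\right)\right)^{2}\right)^{2} = \left(11 + \left(5 \left(-6\right)\right)^{2}\right)^{2} = \left(11 + \left(-30\right)^{2}\right)^{2} = \left(11 + 900\right)^{2} = 911^{2} = 829921$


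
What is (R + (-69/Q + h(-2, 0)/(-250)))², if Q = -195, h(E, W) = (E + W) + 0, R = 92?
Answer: 22526407744/2640625 ≈ 8530.7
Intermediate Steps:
h(E, W) = E + W
(R + (-69/Q + h(-2, 0)/(-250)))² = (92 + (-69/(-195) + (-2 + 0)/(-250)))² = (92 + (-69*(-1/195) - 2*(-1/250)))² = (92 + (23/65 + 1/125))² = (92 + 588/1625)² = (150088/1625)² = 22526407744/2640625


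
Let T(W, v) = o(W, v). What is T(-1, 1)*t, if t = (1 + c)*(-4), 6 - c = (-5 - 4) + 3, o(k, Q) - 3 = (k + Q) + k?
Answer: -104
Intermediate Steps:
o(k, Q) = 3 + Q + 2*k (o(k, Q) = 3 + ((k + Q) + k) = 3 + ((Q + k) + k) = 3 + (Q + 2*k) = 3 + Q + 2*k)
T(W, v) = 3 + v + 2*W
c = 12 (c = 6 - ((-5 - 4) + 3) = 6 - (-9 + 3) = 6 - 1*(-6) = 6 + 6 = 12)
t = -52 (t = (1 + 12)*(-4) = 13*(-4) = -52)
T(-1, 1)*t = (3 + 1 + 2*(-1))*(-52) = (3 + 1 - 2)*(-52) = 2*(-52) = -104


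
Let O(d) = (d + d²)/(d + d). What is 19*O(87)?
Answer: 836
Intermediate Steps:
O(d) = (d + d²)/(2*d) (O(d) = (d + d²)/((2*d)) = (d + d²)*(1/(2*d)) = (d + d²)/(2*d))
19*O(87) = 19*(½ + (½)*87) = 19*(½ + 87/2) = 19*44 = 836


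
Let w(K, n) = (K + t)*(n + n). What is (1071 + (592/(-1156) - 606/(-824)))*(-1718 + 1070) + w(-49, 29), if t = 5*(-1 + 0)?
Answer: -20756074122/29767 ≈ -6.9729e+5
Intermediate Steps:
t = -5 (t = 5*(-1) = -5)
w(K, n) = 2*n*(-5 + K) (w(K, n) = (K - 5)*(n + n) = (-5 + K)*(2*n) = 2*n*(-5 + K))
(1071 + (592/(-1156) - 606/(-824)))*(-1718 + 1070) + w(-49, 29) = (1071 + (592/(-1156) - 606/(-824)))*(-1718 + 1070) + 2*29*(-5 - 49) = (1071 + (592*(-1/1156) - 606*(-1/824)))*(-648) + 2*29*(-54) = (1071 + (-148/289 + 303/412))*(-648) - 3132 = (1071 + 26591/119068)*(-648) - 3132 = (127548419/119068)*(-648) - 3132 = -20662843878/29767 - 3132 = -20756074122/29767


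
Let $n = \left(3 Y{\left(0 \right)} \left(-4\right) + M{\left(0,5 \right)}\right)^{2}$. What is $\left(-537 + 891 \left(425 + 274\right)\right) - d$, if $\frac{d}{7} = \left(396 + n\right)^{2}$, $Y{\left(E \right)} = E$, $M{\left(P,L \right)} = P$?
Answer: $-475440$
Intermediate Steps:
$n = 0$ ($n = \left(3 \cdot 0 \left(-4\right) + 0\right)^{2} = \left(0 \left(-4\right) + 0\right)^{2} = \left(0 + 0\right)^{2} = 0^{2} = 0$)
$d = 1097712$ ($d = 7 \left(396 + 0\right)^{2} = 7 \cdot 396^{2} = 7 \cdot 156816 = 1097712$)
$\left(-537 + 891 \left(425 + 274\right)\right) - d = \left(-537 + 891 \left(425 + 274\right)\right) - 1097712 = \left(-537 + 891 \cdot 699\right) - 1097712 = \left(-537 + 622809\right) - 1097712 = 622272 - 1097712 = -475440$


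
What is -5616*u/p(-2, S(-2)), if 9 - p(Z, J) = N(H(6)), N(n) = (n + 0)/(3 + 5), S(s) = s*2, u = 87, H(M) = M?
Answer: -651456/11 ≈ -59223.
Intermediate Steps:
S(s) = 2*s
N(n) = n/8
p(Z, J) = 33/4 (p(Z, J) = 9 - 6/8 = 9 - 1*3/4 = 9 - 3/4 = 33/4)
-5616*u/p(-2, S(-2)) = -488592/33/4 = -488592*4/33 = -5616*116/11 = -651456/11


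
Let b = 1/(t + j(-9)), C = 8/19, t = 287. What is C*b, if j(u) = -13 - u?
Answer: 8/5377 ≈ 0.0014878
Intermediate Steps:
C = 8/19 (C = 8*(1/19) = 8/19 ≈ 0.42105)
b = 1/283 (b = 1/(287 + (-13 - 1*(-9))) = 1/(287 + (-13 + 9)) = 1/(287 - 4) = 1/283 ≈ 0.0035336)
C*b = (8/19)*(1/283) = 8/5377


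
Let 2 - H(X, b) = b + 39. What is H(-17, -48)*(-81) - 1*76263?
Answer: -77154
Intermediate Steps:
H(X, b) = -37 - b (H(X, b) = 2 - (b + 39) = 2 - (39 + b) = 2 + (-39 - b) = -37 - b)
H(-17, -48)*(-81) - 1*76263 = (-37 - 1*(-48))*(-81) - 1*76263 = (-37 + 48)*(-81) - 76263 = 11*(-81) - 76263 = -891 - 76263 = -77154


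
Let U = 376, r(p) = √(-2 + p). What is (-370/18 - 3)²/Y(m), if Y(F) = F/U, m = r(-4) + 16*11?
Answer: 1487107072/1254771 - 8449472*I*√6/1254771 ≈ 1185.2 - 16.495*I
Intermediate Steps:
m = 176 + I*√6 (m = √(-2 - 4) + 16*11 = √(-6) + 176 = I*√6 + 176 = 176 + I*√6 ≈ 176.0 + 2.4495*I)
Y(F) = F/376
(-370/18 - 3)²/Y(m) = (-370/18 - 3)²/(((176 + I*√6)/376)) = (-370*1/18 - 3)²/(22/47 + I*√6/376) = (-185/9 - 3)²/(22/47 + I*√6/376) = (-212/9)²/(22/47 + I*√6/376) = 44944/(81*(22/47 + I*√6/376))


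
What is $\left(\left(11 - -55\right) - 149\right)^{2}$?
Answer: $6889$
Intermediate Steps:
$\left(\left(11 - -55\right) - 149\right)^{2} = \left(\left(11 + 55\right) - 149\right)^{2} = \left(66 - 149\right)^{2} = \left(-83\right)^{2} = 6889$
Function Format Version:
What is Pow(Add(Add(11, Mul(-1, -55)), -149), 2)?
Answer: 6889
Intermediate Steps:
Pow(Add(Add(11, Mul(-1, -55)), -149), 2) = Pow(Add(Add(11, 55), -149), 2) = Pow(Add(66, -149), 2) = Pow(-83, 2) = 6889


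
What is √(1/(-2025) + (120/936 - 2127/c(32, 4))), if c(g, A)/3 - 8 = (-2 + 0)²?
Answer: I*√80704351/1170 ≈ 7.6783*I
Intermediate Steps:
c(g, A) = 36 (c(g, A) = 24 + 3*(-2 + 0)² = 24 + 3*(-2)² = 24 + 3*4 = 24 + 12 = 36)
√(1/(-2025) + (120/936 - 2127/c(32, 4))) = √(1/(-2025) + (120/936 - 2127/36)) = √(-1/2025 + (120*(1/936) - 2127*1/36)) = √(-1/2025 + (5/39 - 709/12)) = √(-1/2025 - 9197/156) = √(-6208027/105300) = I*√80704351/1170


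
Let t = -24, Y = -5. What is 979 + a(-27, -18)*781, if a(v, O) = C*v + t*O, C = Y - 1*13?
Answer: 717937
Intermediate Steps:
C = -18 (C = -5 - 1*13 = -5 - 13 = -18)
a(v, O) = -24*O - 18*v (a(v, O) = -18*v - 24*O = -24*O - 18*v)
979 + a(-27, -18)*781 = 979 + (-24*(-18) - 18*(-27))*781 = 979 + (432 + 486)*781 = 979 + 918*781 = 979 + 716958 = 717937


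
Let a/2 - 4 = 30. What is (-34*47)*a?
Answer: -108664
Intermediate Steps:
a = 68 (a = 8 + 2*30 = 8 + 60 = 68)
(-34*47)*a = -34*47*68 = -1598*68 = -108664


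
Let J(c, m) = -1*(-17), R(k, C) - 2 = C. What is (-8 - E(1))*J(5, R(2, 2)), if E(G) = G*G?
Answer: -153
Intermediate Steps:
E(G) = G**2
R(k, C) = 2 + C
J(c, m) = 17
(-8 - E(1))*J(5, R(2, 2)) = (-8 - 1*1**2)*17 = (-8 - 1*1)*17 = (-8 - 1)*17 = -9*17 = -153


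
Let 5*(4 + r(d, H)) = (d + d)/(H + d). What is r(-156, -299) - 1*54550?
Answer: -9546926/175 ≈ -54554.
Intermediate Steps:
r(d, H) = -4 + 2*d/(5*(H + d)) (r(d, H) = -4 + ((d + d)/(H + d))/5 = -4 + ((2*d)/(H + d))/5 = -4 + (2*d/(H + d))/5 = -4 + 2*d/(5*(H + d)))
r(-156, -299) - 1*54550 = (-4*(-299) - 18/5*(-156))/(-299 - 156) - 1*54550 = (1196 + 2808/5)/(-455) - 54550 = -1/455*8788/5 - 54550 = -676/175 - 54550 = -9546926/175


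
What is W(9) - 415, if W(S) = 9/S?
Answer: -414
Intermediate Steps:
W(9) - 415 = 9/9 - 415 = 9*(⅑) - 415 = 1 - 415 = -414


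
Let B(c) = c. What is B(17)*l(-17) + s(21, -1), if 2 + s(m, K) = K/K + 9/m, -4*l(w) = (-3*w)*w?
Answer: 103157/28 ≈ 3684.2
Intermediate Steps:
l(w) = 3*w**2/4 (l(w) = -(-3*w)*w/4 = -(-3)*w**2/4 = 3*w**2/4)
s(m, K) = -1 + 9/m (s(m, K) = -2 + (K/K + 9/m) = -2 + (1 + 9/m) = -1 + 9/m)
B(17)*l(-17) + s(21, -1) = 17*((3/4)*(-17)**2) + (9 - 1*21)/21 = 17*((3/4)*289) + (9 - 21)/21 = 17*(867/4) + (1/21)*(-12) = 14739/4 - 4/7 = 103157/28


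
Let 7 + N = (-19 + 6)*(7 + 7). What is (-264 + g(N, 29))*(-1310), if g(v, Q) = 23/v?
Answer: 65393890/189 ≈ 3.4600e+5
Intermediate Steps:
N = -189 (N = -7 + (-19 + 6)*(7 + 7) = -7 - 13*14 = -7 - 182 = -189)
(-264 + g(N, 29))*(-1310) = (-264 + 23/(-189))*(-1310) = (-264 + 23*(-1/189))*(-1310) = (-264 - 23/189)*(-1310) = -49919/189*(-1310) = 65393890/189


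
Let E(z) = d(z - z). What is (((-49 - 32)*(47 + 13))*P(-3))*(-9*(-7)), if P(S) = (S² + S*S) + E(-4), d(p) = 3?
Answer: -6429780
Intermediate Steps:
E(z) = 3
P(S) = 3 + 2*S² (P(S) = (S² + S*S) + 3 = (S² + S²) + 3 = 2*S² + 3 = 3 + 2*S²)
(((-49 - 32)*(47 + 13))*P(-3))*(-9*(-7)) = (((-49 - 32)*(47 + 13))*(3 + 2*(-3)²))*(-9*(-7)) = ((-81*60)*(3 + 2*9))*63 = -4860*(3 + 18)*63 = -4860*21*63 = -102060*63 = -6429780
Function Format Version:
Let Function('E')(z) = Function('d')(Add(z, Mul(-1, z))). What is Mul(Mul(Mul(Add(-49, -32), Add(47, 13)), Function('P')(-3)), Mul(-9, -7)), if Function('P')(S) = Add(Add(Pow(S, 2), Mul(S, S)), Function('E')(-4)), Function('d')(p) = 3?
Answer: -6429780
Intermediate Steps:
Function('E')(z) = 3
Function('P')(S) = Add(3, Mul(2, Pow(S, 2))) (Function('P')(S) = Add(Add(Pow(S, 2), Mul(S, S)), 3) = Add(Add(Pow(S, 2), Pow(S, 2)), 3) = Add(Mul(2, Pow(S, 2)), 3) = Add(3, Mul(2, Pow(S, 2))))
Mul(Mul(Mul(Add(-49, -32), Add(47, 13)), Function('P')(-3)), Mul(-9, -7)) = Mul(Mul(Mul(Add(-49, -32), Add(47, 13)), Add(3, Mul(2, Pow(-3, 2)))), Mul(-9, -7)) = Mul(Mul(Mul(-81, 60), Add(3, Mul(2, 9))), 63) = Mul(Mul(-4860, Add(3, 18)), 63) = Mul(Mul(-4860, 21), 63) = Mul(-102060, 63) = -6429780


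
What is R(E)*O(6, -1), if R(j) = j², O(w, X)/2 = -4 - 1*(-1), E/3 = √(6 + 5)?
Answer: -594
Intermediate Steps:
E = 3*√11 (E = 3*√(6 + 5) = 3*√11 ≈ 9.9499)
O(w, X) = -6 (O(w, X) = 2*(-4 - 1*(-1)) = 2*(-4 + 1) = 2*(-3) = -6)
R(E)*O(6, -1) = (3*√11)²*(-6) = 99*(-6) = -594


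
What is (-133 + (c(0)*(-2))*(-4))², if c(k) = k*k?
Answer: 17689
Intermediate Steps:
c(k) = k²
(-133 + (c(0)*(-2))*(-4))² = (-133 + (0²*(-2))*(-4))² = (-133 + (0*(-2))*(-4))² = (-133 + 0*(-4))² = (-133 + 0)² = (-133)² = 17689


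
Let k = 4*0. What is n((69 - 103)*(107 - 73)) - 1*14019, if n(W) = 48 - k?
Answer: -13971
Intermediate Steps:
k = 0
n(W) = 48 (n(W) = 48 - 1*0 = 48 + 0 = 48)
n((69 - 103)*(107 - 73)) - 1*14019 = 48 - 1*14019 = 48 - 14019 = -13971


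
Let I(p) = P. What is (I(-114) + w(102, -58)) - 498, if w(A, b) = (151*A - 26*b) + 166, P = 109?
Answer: 16687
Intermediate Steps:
w(A, b) = 166 - 26*b + 151*A (w(A, b) = (-26*b + 151*A) + 166 = 166 - 26*b + 151*A)
I(p) = 109
(I(-114) + w(102, -58)) - 498 = (109 + (166 - 26*(-58) + 151*102)) - 498 = (109 + (166 + 1508 + 15402)) - 498 = (109 + 17076) - 498 = 17185 - 498 = 16687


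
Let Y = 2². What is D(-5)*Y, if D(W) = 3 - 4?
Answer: -4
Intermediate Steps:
D(W) = -1
Y = 4
D(-5)*Y = -1*4 = -4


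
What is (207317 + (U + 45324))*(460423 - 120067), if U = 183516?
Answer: 148448651892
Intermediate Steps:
(207317 + (U + 45324))*(460423 - 120067) = (207317 + (183516 + 45324))*(460423 - 120067) = (207317 + 228840)*340356 = 436157*340356 = 148448651892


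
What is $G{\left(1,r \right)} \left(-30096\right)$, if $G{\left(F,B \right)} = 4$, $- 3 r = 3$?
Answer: $-120384$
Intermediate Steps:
$r = -1$ ($r = \left(- \frac{1}{3}\right) 3 = -1$)
$G{\left(1,r \right)} \left(-30096\right) = 4 \left(-30096\right) = -120384$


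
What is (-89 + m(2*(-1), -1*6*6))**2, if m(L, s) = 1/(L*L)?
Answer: 126025/16 ≈ 7876.6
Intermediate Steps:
m(L, s) = L**(-2) (m(L, s) = 1/(L**2) = L**(-2))
(-89 + m(2*(-1), -1*6*6))**2 = (-89 + (2*(-1))**(-2))**2 = (-89 + (-2)**(-2))**2 = (-89 + 1/4)**2 = (-355/4)**2 = 126025/16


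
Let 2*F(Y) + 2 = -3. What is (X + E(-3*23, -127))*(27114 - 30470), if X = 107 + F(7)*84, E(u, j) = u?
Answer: 577232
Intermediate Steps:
F(Y) = -5/2 (F(Y) = -1 + (½)*(-3) = -1 - 3/2 = -5/2)
X = -103 (X = 107 - 5/2*84 = 107 - 210 = -103)
(X + E(-3*23, -127))*(27114 - 30470) = (-103 - 3*23)*(27114 - 30470) = (-103 - 69)*(-3356) = -172*(-3356) = 577232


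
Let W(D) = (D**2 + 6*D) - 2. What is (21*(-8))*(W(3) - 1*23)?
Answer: -336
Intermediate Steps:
W(D) = -2 + D**2 + 6*D
(21*(-8))*(W(3) - 1*23) = (21*(-8))*((-2 + 3**2 + 6*3) - 1*23) = -168*((-2 + 9 + 18) - 23) = -168*(25 - 23) = -168*2 = -336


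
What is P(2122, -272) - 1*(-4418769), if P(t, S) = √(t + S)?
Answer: 4418769 + 5*√74 ≈ 4.4188e+6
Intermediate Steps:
P(t, S) = √(S + t)
P(2122, -272) - 1*(-4418769) = √(-272 + 2122) - 1*(-4418769) = √1850 + 4418769 = 5*√74 + 4418769 = 4418769 + 5*√74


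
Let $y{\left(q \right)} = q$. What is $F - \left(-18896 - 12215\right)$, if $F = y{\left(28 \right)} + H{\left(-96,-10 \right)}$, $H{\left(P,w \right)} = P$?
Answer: $31043$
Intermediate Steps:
$F = -68$ ($F = 28 - 96 = -68$)
$F - \left(-18896 - 12215\right) = -68 - \left(-18896 - 12215\right) = -68 - -31111 = -68 + 31111 = 31043$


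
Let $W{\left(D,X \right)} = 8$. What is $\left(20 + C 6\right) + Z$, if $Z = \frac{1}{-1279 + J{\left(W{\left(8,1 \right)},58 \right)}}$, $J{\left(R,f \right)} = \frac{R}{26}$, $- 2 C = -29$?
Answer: $\frac{1778648}{16623} \approx 107.0$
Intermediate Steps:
$C = \frac{29}{2}$ ($C = \left(- \frac{1}{2}\right) \left(-29\right) = \frac{29}{2} \approx 14.5$)
$J{\left(R,f \right)} = \frac{R}{26}$ ($J{\left(R,f \right)} = R \frac{1}{26} = \frac{R}{26}$)
$Z = - \frac{13}{16623}$ ($Z = \frac{1}{-1279 + \frac{1}{26} \cdot 8} = \frac{1}{-1279 + \frac{4}{13}} = \frac{1}{- \frac{16623}{13}} = - \frac{13}{16623} \approx -0.00078205$)
$\left(20 + C 6\right) + Z = \left(20 + \frac{29}{2} \cdot 6\right) - \frac{13}{16623} = \left(20 + 87\right) - \frac{13}{16623} = 107 - \frac{13}{16623} = \frac{1778648}{16623}$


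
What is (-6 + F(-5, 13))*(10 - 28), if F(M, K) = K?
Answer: -126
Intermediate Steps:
(-6 + F(-5, 13))*(10 - 28) = (-6 + 13)*(10 - 28) = 7*(-18) = -126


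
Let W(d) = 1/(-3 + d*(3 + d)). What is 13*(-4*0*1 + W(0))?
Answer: -13/3 ≈ -4.3333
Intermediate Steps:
13*(-4*0*1 + W(0)) = 13*(-4*0*1 + 1/(-3 + 0² + 3*0)) = 13*(0*1 + 1/(-3 + 0 + 0)) = 13*(0 + 1/(-3)) = 13*(0 - ⅓) = 13*(-⅓) = -13/3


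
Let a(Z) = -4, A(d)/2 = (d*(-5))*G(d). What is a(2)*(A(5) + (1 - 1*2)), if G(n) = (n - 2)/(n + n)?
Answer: 64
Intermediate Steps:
G(n) = (-2 + n)/(2*n) (G(n) = (-2 + n)/((2*n)) = (-2 + n)*(1/(2*n)) = (-2 + n)/(2*n))
A(d) = 10 - 5*d (A(d) = 2*((d*(-5))*((-2 + d)/(2*d))) = 2*((-5*d)*((-2 + d)/(2*d))) = 2*(5 - 5*d/2) = 10 - 5*d)
a(2)*(A(5) + (1 - 1*2)) = -4*((10 - 5*5) + (1 - 1*2)) = -4*((10 - 25) + (1 - 2)) = -4*(-15 - 1) = -4*(-16) = 64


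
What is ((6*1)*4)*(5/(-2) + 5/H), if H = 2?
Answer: 0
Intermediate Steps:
((6*1)*4)*(5/(-2) + 5/H) = ((6*1)*4)*(5/(-2) + 5/2) = (6*4)*(5*(-½) + 5*(½)) = 24*(-5/2 + 5/2) = 24*0 = 0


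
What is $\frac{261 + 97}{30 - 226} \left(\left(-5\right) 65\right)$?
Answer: $\frac{58175}{98} \approx 593.62$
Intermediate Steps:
$\frac{261 + 97}{30 - 226} \left(\left(-5\right) 65\right) = \frac{358}{-196} \left(-325\right) = 358 \left(- \frac{1}{196}\right) \left(-325\right) = \left(- \frac{179}{98}\right) \left(-325\right) = \frac{58175}{98}$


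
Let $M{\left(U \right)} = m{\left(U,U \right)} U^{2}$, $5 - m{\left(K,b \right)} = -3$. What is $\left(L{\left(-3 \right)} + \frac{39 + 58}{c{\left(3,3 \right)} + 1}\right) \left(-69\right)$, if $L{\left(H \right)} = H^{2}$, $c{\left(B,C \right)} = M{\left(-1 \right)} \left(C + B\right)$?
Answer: $- \frac{37122}{49} \approx -757.59$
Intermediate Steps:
$m{\left(K,b \right)} = 8$ ($m{\left(K,b \right)} = 5 - -3 = 5 + 3 = 8$)
$M{\left(U \right)} = 8 U^{2}$
$c{\left(B,C \right)} = 8 B + 8 C$ ($c{\left(B,C \right)} = 8 \left(-1\right)^{2} \left(C + B\right) = 8 \cdot 1 \left(B + C\right) = 8 \left(B + C\right) = 8 B + 8 C$)
$\left(L{\left(-3 \right)} + \frac{39 + 58}{c{\left(3,3 \right)} + 1}\right) \left(-69\right) = \left(\left(-3\right)^{2} + \frac{39 + 58}{\left(8 \cdot 3 + 8 \cdot 3\right) + 1}\right) \left(-69\right) = \left(9 + \frac{97}{\left(24 + 24\right) + 1}\right) \left(-69\right) = \left(9 + \frac{97}{48 + 1}\right) \left(-69\right) = \left(9 + \frac{97}{49}\right) \left(-69\right) = \frac{538}{49} \left(-69\right) = - \frac{37122}{49}$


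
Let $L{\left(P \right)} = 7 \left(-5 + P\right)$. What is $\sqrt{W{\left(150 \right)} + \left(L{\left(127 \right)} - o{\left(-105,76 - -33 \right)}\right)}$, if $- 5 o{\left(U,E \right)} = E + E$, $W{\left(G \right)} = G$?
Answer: $\frac{3 \sqrt{2910}}{5} \approx 32.367$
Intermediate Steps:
$L{\left(P \right)} = -35 + 7 P$
$o{\left(U,E \right)} = - \frac{2 E}{5}$ ($o{\left(U,E \right)} = - \frac{E + E}{5} = - \frac{2 E}{5}$)
$\sqrt{W{\left(150 \right)} + \left(L{\left(127 \right)} - o{\left(-105,76 - -33 \right)}\right)} = \sqrt{150 + \left(\left(-35 + 7 \cdot 127\right) - - \frac{2 \left(76 - -33\right)}{5}\right)} = \sqrt{150 + \left(\left(-35 + 889\right) - - \frac{2 \left(76 + 33\right)}{5}\right)} = \sqrt{150 + \left(854 - \left(- \frac{2}{5}\right) 109\right)} = \sqrt{150 + \left(854 - - \frac{218}{5}\right)} = \sqrt{150 + \left(854 + \frac{218}{5}\right)} = \sqrt{150 + \frac{4488}{5}} = \sqrt{\frac{5238}{5}} = \frac{3 \sqrt{2910}}{5}$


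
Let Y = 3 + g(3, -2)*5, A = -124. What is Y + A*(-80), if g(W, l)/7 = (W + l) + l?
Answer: 9888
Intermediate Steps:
g(W, l) = 7*W + 14*l (g(W, l) = 7*((W + l) + l) = 7*(W + 2*l) = 7*W + 14*l)
Y = -32 (Y = 3 + (7*3 + 14*(-2))*5 = 3 + (21 - 28)*5 = 3 - 7*5 = 3 - 35 = -32)
Y + A*(-80) = -32 - 124*(-80) = -32 + 9920 = 9888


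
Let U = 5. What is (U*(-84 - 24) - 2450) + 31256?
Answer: 28266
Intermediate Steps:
(U*(-84 - 24) - 2450) + 31256 = (5*(-84 - 24) - 2450) + 31256 = (5*(-108) - 2450) + 31256 = (-540 - 2450) + 31256 = -2990 + 31256 = 28266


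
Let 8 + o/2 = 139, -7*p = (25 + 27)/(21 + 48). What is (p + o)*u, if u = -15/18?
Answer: -316235/1449 ≈ -218.24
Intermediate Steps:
u = -5/6 (u = -15*1/18 = -5/6 ≈ -0.83333)
p = -52/483 (p = -(25 + 27)/(7*(21 + 48)) = -52/(7*69) = -1/7*52/69 = -52/483 ≈ -0.10766)
o = 262 (o = -16 + 2*139 = -16 + 278 = 262)
(p + o)*u = (-52/483 + 262)*(-5/6) = (126494/483)*(-5/6) = -316235/1449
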